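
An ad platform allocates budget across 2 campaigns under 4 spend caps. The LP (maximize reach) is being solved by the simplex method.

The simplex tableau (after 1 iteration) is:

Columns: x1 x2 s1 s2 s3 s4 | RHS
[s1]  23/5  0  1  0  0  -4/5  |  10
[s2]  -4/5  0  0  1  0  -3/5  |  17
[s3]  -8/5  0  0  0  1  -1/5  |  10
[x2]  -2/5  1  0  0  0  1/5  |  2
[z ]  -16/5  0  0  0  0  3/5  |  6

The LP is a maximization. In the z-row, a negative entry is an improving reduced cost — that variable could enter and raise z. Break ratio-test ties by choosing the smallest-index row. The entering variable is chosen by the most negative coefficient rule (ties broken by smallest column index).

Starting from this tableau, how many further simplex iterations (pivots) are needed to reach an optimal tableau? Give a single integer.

pivot: x1 in, s1 out → z = 298/23
No improving column remains; optimal.

1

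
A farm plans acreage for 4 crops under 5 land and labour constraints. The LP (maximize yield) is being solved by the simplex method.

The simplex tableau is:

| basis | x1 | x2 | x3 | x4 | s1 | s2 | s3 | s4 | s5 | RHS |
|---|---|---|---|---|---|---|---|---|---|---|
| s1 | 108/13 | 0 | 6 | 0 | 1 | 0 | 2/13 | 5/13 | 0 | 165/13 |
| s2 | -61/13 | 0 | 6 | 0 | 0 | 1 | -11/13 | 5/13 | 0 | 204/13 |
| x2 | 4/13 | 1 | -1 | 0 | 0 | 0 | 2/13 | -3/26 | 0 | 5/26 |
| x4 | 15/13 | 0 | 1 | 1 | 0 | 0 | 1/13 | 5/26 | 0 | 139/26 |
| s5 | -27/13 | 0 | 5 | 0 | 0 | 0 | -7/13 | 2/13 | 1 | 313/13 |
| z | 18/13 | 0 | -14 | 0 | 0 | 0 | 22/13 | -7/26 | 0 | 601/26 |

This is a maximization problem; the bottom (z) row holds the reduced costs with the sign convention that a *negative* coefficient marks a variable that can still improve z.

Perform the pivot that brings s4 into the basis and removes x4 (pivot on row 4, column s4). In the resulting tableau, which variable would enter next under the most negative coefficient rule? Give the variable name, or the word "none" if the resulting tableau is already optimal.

Pivot element 5/26. New z-row = old z-row − (-7/26)·(row 4/(5/26)).
Updated z-row coefficients: x1: 3, x2: 0, x3: -63/5, x4: 7/5, s1: 0, s2: 0, s3: 9/5, s4: 0, s5: 0.
The most negative is -63/5 in column x3, so x3 would enter next.

x3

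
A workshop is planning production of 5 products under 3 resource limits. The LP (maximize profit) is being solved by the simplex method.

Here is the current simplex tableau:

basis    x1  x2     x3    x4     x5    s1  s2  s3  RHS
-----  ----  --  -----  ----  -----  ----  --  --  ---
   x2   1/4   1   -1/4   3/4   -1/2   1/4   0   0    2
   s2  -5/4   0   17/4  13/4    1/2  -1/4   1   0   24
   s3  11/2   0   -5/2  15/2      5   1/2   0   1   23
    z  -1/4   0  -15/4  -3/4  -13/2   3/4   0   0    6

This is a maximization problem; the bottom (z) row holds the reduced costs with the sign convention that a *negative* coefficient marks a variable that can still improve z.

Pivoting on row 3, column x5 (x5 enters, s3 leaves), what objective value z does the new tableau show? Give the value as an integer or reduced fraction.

359/10

Minimum ratio for x5: 23/5 = 23/5.
z changes by −(z-row coeff of x5)·ratio = −(-13/2)·(23/5) = 299/10.
New z = 6 + (299/10) = 359/10.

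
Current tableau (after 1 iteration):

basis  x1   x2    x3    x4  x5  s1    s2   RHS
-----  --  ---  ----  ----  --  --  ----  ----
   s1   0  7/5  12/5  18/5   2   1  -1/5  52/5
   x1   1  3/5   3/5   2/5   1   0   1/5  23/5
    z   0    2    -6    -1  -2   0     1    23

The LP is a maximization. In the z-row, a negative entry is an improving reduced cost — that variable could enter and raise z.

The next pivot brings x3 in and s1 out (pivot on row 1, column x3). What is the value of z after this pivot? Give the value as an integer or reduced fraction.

Minimum ratio for x3: (52/5)/(12/5) = 13/3.
z changes by −(z-row coeff of x3)·ratio = −(-6)·(13/3) = 26.
New z = 23 + 26 = 49.

49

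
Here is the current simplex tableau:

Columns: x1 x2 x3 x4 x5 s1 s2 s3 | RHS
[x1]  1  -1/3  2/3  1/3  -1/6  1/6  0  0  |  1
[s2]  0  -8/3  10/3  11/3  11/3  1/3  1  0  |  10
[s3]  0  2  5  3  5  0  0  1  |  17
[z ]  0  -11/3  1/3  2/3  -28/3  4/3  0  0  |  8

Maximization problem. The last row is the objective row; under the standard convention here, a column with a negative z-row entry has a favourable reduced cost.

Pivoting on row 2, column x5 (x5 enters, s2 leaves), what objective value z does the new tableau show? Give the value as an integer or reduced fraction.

Minimum ratio for x5: 10/(11/3) = 30/11.
z changes by −(z-row coeff of x5)·ratio = −(-28/3)·(30/11) = 280/11.
New z = 8 + (280/11) = 368/11.

368/11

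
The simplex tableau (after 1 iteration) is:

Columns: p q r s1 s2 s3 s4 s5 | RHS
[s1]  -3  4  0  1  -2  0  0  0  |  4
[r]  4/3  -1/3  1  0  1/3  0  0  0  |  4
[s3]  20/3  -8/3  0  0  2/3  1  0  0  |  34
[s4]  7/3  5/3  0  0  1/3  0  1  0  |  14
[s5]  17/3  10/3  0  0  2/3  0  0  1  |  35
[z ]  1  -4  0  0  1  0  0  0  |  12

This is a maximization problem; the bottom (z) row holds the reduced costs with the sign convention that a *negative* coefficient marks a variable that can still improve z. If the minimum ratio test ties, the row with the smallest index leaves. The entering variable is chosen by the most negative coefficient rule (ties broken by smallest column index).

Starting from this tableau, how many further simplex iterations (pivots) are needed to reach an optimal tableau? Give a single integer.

3

pivot: q in, s1 out → z = 16
pivot: p in, s4 out → z = 984/43
pivot: s2 in, p out → z = 186/7
No improving column remains; optimal.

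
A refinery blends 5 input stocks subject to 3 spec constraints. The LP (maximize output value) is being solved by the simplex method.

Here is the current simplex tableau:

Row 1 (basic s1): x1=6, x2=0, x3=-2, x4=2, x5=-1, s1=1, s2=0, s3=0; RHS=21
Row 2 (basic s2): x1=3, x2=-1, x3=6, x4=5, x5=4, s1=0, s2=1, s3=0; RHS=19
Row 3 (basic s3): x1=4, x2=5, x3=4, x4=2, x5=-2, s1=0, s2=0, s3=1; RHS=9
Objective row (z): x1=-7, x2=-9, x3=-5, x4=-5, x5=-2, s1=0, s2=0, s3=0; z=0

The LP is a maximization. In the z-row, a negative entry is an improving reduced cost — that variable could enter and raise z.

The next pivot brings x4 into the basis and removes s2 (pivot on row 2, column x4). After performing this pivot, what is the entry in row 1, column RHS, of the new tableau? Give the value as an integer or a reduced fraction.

67/5

Pivot element is row 2, column x4: 5.
Normalize row 2: new (row 2, RHS) = 19/5 = 19/5.
row 1 ← row 1 − 2·(new row 2): 21 − 2·(19/5) = 67/5.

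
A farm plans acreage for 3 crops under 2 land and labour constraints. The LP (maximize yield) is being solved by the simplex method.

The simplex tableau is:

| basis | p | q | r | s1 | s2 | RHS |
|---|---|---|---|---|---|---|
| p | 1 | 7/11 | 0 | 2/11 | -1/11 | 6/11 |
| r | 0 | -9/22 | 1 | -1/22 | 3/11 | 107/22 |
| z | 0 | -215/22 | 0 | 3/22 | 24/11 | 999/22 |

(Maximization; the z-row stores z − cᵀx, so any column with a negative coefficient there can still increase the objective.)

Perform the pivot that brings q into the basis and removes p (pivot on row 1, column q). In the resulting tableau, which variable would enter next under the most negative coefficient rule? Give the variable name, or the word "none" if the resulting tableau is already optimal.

Pivot element 7/11. New z-row = old z-row − (-215/22)·(row 1/(7/11)).
Updated z-row coefficients: p: 215/14, q: 0, r: 0, s1: 41/14, s2: 11/14.
No coefficient is strictly negative; the tableau after this pivot is optimal.

none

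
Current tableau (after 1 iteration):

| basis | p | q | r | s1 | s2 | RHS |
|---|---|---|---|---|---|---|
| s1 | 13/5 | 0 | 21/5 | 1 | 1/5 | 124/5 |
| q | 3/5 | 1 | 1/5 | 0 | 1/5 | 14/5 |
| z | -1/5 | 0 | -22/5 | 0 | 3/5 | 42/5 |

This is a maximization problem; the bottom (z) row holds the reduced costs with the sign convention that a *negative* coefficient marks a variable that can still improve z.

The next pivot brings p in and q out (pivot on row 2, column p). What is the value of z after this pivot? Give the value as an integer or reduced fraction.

Minimum ratio for p: (14/5)/(3/5) = 14/3.
z changes by −(z-row coeff of p)·ratio = −(-1/5)·(14/3) = 14/15.
New z = 42/5 + (14/15) = 28/3.

28/3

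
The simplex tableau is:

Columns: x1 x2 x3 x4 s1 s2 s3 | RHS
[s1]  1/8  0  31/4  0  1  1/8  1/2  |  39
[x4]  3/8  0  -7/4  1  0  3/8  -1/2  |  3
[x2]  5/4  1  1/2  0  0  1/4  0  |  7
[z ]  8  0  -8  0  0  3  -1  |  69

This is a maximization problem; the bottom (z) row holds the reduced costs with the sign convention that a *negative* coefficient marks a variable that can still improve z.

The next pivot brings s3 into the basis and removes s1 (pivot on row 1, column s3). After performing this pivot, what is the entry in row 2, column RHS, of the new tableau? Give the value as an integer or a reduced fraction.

Pivot element is row 1, column s3: 1/2.
Normalize row 1: new (row 1, RHS) = 39/(1/2) = 78.
row 2 ← row 2 − (-1/2)·(new row 1): 3 − (-1/2)·78 = 42.

42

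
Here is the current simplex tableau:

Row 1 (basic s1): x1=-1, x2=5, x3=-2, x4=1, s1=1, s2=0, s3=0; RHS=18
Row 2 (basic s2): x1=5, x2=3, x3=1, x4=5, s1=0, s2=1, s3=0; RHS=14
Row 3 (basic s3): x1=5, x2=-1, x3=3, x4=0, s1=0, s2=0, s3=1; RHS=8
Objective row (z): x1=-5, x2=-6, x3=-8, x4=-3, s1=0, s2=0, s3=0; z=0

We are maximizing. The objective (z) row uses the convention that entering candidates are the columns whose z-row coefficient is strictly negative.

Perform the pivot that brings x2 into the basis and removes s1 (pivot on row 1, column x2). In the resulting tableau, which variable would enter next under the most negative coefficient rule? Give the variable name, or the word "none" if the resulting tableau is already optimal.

Pivot element 5. New z-row = old z-row − (-6)·(row 1/5).
Updated z-row coefficients: x1: -31/5, x2: 0, x3: -52/5, x4: -9/5, s1: 6/5, s2: 0, s3: 0.
The most negative is -52/5 in column x3, so x3 would enter next.

x3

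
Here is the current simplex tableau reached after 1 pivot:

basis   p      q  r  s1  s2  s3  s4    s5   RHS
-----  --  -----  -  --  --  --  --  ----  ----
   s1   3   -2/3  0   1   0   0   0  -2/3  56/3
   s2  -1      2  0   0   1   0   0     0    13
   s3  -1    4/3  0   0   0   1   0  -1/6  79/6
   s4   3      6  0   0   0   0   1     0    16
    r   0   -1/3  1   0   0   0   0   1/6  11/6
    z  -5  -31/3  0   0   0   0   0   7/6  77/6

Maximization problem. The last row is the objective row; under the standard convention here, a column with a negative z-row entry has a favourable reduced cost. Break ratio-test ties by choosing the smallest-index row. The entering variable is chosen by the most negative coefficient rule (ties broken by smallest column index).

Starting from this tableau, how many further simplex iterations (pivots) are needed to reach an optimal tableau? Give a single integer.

pivot: q in, s4 out → z = 727/18
No improving column remains; optimal.

1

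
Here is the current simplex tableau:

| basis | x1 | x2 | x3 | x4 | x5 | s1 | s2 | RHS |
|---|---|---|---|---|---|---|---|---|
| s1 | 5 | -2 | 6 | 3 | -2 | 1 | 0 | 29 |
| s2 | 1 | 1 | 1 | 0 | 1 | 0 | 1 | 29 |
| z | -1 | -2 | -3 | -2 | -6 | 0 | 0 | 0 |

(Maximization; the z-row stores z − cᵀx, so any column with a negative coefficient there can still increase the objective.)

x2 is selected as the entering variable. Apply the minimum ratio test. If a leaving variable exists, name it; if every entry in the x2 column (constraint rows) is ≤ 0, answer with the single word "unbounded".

Ratios: row 1 (s1): entry -2 ≤ 0, skip; row 2 (s2): 29/1 = 29.
Minimum ratio is in the s2 row, so s2 leaves.

s2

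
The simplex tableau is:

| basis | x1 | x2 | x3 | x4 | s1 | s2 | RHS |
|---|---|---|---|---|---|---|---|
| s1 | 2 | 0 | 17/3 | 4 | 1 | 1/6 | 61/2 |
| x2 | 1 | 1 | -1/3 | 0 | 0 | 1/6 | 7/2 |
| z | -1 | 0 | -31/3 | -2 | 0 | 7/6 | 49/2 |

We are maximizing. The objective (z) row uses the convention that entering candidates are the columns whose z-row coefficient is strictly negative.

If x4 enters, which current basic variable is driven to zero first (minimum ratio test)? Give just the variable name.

s1

Ratios: row 1 (s1): (61/2)/4 = 61/8; row 2 (x2): entry 0 ≤ 0, skip.
Minimum ratio 61/8 is in the s1 row, so s1 leaves.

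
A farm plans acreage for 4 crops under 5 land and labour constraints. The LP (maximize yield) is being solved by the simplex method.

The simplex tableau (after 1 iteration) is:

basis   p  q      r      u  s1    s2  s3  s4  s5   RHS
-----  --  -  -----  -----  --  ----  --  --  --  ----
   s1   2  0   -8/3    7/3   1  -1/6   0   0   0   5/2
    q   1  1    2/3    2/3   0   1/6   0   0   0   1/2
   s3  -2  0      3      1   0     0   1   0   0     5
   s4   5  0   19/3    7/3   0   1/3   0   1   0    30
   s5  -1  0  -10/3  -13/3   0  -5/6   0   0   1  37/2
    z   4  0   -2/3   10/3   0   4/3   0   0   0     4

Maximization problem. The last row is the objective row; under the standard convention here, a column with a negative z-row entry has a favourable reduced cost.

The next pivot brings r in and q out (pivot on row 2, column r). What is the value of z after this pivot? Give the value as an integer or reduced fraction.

9/2

Minimum ratio for r: (1/2)/(2/3) = 3/4.
z changes by −(z-row coeff of r)·ratio = −(-2/3)·(3/4) = 1/2.
New z = 4 + (1/2) = 9/2.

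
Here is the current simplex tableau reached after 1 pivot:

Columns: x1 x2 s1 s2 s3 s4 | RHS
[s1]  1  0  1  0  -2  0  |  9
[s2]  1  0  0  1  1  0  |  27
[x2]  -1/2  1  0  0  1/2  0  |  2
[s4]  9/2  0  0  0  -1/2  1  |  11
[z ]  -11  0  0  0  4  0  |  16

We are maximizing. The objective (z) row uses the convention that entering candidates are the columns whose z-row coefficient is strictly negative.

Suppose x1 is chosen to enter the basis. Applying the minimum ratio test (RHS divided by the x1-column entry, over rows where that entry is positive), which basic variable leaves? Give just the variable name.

s4

Ratios: row 1 (s1): 9/1 = 9; row 2 (s2): 27/1 = 27; row 3 (x2): entry -1/2 ≤ 0, skip; row 4 (s4): 11/(9/2) = 22/9.
Minimum ratio 22/9 is in the s4 row, so s4 leaves.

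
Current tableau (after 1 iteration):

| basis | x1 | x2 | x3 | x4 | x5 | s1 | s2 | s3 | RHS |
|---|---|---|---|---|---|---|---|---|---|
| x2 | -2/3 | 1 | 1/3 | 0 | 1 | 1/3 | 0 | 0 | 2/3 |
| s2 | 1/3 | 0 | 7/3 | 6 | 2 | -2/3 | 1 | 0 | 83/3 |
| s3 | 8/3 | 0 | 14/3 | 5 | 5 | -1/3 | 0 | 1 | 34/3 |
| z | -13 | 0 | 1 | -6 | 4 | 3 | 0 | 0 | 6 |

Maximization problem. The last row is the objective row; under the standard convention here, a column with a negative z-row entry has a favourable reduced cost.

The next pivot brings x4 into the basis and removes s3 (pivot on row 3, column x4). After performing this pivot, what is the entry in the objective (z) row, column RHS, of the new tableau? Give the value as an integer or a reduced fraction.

Pivot element is row 3, column x4: 5.
Normalize row 3: new (row 3, RHS) = (34/3)/5 = 34/15.
z-row ← z-row − (-6)·(new row 3): 6 − (-6)·(34/15) = 98/5.

98/5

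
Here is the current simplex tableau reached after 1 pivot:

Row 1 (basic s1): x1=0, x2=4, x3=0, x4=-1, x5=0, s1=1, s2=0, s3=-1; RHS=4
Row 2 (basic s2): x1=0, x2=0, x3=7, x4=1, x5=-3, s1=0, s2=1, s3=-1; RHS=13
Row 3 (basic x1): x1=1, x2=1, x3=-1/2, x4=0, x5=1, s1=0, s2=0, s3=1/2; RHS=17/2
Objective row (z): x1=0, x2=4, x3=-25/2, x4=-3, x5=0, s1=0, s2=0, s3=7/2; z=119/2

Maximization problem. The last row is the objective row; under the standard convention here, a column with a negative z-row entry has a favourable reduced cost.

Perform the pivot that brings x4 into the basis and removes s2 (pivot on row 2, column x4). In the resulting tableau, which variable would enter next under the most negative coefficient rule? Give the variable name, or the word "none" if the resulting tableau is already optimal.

Pivot element 1. New z-row = old z-row − (-3)·(row 2/1).
Updated z-row coefficients: x1: 0, x2: 4, x3: 17/2, x4: 0, x5: -9, s1: 0, s2: 3, s3: 1/2.
The most negative is -9 in column x5, so x5 would enter next.

x5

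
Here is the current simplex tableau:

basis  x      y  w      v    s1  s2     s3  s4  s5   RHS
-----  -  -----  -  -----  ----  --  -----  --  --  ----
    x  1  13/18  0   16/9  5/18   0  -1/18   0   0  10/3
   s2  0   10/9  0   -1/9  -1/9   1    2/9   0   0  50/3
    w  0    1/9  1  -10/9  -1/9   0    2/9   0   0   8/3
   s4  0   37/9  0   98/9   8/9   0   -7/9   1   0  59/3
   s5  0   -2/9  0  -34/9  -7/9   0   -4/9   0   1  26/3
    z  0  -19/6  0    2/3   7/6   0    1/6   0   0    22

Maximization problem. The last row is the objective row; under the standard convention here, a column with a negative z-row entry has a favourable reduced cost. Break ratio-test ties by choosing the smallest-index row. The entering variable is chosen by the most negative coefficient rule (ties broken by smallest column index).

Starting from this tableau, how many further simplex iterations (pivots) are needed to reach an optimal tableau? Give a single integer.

2

pivot: y in, x out → z = 476/13
pivot: s3 in, w out → z = 112/3
No improving column remains; optimal.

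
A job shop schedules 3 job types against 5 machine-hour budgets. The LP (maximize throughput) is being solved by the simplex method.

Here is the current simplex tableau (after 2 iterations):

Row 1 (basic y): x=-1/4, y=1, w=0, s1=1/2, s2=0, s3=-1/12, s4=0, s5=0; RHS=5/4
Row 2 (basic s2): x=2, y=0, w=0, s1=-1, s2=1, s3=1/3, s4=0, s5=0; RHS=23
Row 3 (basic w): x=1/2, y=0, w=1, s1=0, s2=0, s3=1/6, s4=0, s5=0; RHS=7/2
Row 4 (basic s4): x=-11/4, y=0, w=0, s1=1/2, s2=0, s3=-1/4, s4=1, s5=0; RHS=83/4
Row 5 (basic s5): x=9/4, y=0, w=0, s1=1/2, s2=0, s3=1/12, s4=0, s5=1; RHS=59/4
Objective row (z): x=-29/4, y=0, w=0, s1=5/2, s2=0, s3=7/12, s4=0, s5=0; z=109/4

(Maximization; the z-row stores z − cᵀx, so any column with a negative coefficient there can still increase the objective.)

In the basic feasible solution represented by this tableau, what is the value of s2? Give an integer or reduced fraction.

s2 is basic (row 2); its value is the RHS of that row: 23.

23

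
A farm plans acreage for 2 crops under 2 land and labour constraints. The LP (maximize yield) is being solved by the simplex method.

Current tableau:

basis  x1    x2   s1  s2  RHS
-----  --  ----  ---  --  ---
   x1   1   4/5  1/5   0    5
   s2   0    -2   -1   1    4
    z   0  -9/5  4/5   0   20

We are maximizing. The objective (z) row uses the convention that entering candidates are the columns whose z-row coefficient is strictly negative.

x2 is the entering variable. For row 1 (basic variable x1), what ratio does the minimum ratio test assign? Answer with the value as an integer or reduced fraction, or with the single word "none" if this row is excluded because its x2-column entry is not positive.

25/4

Ratio = RHS / (x2 entry) = 5 / (4/5) = 25/4.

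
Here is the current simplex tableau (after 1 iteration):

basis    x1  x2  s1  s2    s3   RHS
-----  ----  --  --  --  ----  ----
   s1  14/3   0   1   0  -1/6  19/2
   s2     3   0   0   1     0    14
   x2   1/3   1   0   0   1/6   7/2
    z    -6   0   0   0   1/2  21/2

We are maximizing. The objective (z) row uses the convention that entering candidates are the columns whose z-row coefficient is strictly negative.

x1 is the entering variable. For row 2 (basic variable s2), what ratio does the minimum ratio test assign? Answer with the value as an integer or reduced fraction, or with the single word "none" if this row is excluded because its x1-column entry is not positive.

14/3

Ratio = RHS / (x1 entry) = 14 / 3 = 14/3.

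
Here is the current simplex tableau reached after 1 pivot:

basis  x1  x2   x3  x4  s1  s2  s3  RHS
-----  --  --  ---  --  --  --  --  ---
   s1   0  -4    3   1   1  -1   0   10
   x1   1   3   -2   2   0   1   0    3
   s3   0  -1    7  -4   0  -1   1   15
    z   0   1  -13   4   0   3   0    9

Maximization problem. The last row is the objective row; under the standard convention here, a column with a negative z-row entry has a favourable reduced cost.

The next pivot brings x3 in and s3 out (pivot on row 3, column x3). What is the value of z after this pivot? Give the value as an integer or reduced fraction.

Minimum ratio for x3: 15/7 = 15/7.
z changes by −(z-row coeff of x3)·ratio = −(-13)·(15/7) = 195/7.
New z = 9 + (195/7) = 258/7.

258/7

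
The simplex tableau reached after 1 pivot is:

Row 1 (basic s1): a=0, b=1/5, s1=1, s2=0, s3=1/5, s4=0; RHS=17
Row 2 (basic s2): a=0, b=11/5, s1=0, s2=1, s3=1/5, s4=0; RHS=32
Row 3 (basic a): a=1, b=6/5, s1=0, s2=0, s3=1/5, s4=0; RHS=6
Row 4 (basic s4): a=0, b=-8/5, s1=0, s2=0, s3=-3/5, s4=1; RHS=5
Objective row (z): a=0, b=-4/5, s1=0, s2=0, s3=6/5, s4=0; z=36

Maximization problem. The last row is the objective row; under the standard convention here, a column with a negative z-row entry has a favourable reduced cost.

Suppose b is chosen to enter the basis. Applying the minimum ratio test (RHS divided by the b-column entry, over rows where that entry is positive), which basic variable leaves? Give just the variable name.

a

Ratios: row 1 (s1): 17/(1/5) = 85; row 2 (s2): 32/(11/5) = 160/11; row 3 (a): 6/(6/5) = 5; row 4 (s4): entry -8/5 ≤ 0, skip.
Minimum ratio 5 is in the a row, so a leaves.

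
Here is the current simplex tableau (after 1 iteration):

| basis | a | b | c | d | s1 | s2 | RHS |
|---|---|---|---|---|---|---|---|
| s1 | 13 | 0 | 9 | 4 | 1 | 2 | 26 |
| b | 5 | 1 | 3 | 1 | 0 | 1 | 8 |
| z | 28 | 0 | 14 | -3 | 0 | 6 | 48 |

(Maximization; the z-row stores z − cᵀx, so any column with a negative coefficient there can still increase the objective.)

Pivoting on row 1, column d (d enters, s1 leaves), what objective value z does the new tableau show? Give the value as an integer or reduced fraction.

135/2

Minimum ratio for d: 26/4 = 13/2.
z changes by −(z-row coeff of d)·ratio = −(-3)·(13/2) = 39/2.
New z = 48 + (39/2) = 135/2.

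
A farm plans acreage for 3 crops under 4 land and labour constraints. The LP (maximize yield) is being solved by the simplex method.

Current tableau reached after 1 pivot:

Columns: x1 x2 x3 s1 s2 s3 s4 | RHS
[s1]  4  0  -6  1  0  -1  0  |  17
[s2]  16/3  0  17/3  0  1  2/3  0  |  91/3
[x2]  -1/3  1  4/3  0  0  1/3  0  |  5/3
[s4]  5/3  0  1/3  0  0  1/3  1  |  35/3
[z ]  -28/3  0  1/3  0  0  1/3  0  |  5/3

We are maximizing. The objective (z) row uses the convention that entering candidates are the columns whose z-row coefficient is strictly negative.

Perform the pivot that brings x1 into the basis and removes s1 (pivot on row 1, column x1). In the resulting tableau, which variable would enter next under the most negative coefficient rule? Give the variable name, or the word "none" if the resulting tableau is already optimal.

x3

Pivot element 4. New z-row = old z-row − (-28/3)·(row 1/4).
Updated z-row coefficients: x1: 0, x2: 0, x3: -41/3, s1: 7/3, s2: 0, s3: -2, s4: 0.
The most negative is -41/3 in column x3, so x3 would enter next.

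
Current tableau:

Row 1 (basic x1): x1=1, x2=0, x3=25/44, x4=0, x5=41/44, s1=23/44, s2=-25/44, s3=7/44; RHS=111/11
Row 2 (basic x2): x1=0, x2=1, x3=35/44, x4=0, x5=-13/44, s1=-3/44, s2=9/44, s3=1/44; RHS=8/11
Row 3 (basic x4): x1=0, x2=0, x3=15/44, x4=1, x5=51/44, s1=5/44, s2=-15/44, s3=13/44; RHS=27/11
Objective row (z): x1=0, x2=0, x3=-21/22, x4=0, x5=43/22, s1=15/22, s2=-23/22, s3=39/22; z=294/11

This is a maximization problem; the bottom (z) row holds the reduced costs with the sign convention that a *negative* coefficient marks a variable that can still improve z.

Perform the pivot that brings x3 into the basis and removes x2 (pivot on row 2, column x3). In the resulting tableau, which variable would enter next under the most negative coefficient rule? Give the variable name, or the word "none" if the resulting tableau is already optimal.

s2

Pivot element 35/44. New z-row = old z-row − (-21/22)·(row 2/(35/44)).
Updated z-row coefficients: x1: 0, x2: 6/5, x3: 0, x4: 0, x5: 8/5, s1: 3/5, s2: -4/5, s3: 9/5.
The most negative is -4/5 in column s2, so s2 would enter next.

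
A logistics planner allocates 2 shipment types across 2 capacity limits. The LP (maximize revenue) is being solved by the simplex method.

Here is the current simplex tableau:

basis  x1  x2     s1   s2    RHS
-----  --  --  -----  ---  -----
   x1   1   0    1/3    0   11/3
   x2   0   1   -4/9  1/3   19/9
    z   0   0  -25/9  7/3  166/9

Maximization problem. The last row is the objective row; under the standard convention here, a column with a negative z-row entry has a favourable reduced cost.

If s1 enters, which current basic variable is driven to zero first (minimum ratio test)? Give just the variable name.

x1

Ratios: row 1 (x1): (11/3)/(1/3) = 11; row 2 (x2): entry -4/9 ≤ 0, skip.
Minimum ratio 11 is in the x1 row, so x1 leaves.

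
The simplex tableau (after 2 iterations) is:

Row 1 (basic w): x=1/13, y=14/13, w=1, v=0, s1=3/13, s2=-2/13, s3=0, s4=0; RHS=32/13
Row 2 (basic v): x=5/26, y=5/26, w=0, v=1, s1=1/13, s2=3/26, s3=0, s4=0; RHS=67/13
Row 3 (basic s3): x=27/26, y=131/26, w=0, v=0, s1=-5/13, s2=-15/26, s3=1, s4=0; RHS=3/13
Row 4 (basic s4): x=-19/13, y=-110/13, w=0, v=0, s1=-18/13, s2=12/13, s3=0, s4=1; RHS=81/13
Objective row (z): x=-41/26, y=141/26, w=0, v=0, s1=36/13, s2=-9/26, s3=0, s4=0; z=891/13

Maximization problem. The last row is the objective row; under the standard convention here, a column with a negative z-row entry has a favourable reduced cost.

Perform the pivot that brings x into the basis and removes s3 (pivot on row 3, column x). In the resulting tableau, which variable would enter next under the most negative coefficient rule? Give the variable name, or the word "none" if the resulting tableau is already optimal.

Pivot element 27/26. New z-row = old z-row − (-41/26)·(row 3/(27/26)).
Updated z-row coefficients: x: 0, y: 353/27, w: 0, v: 0, s1: 59/27, s2: -11/9, s3: 41/27, s4: 0.
The most negative is -11/9 in column s2, so s2 would enter next.

s2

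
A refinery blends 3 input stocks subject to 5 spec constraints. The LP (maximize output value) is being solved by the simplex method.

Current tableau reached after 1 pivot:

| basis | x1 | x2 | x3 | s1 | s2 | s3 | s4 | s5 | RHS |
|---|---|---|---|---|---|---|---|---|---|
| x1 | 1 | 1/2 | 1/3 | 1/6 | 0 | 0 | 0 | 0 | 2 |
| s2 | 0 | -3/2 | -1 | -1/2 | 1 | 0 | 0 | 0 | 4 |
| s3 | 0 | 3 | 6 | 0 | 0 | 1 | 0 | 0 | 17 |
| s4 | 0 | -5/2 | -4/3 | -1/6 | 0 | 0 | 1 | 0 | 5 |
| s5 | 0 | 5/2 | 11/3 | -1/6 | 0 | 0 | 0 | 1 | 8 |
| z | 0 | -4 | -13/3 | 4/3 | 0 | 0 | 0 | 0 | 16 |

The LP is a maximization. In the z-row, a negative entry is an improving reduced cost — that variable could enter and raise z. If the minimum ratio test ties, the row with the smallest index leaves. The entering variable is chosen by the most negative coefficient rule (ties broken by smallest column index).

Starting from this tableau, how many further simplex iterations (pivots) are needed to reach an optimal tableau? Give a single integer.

2

pivot: x3 in, s5 out → z = 280/11
pivot: x2 in, x3 out → z = 144/5
No improving column remains; optimal.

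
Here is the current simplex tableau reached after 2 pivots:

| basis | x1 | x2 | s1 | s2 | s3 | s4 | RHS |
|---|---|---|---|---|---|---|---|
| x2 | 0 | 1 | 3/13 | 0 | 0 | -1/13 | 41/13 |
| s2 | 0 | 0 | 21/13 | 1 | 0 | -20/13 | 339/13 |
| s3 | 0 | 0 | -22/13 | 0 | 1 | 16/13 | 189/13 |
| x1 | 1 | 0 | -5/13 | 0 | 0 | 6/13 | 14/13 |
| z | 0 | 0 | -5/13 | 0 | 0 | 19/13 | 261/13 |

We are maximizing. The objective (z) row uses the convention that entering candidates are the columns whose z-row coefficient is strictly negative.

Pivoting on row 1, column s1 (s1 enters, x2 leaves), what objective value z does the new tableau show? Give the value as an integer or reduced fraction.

76/3

Minimum ratio for s1: (41/13)/(3/13) = 41/3.
z changes by −(z-row coeff of s1)·ratio = −(-5/13)·(41/3) = 205/39.
New z = 261/13 + (205/39) = 76/3.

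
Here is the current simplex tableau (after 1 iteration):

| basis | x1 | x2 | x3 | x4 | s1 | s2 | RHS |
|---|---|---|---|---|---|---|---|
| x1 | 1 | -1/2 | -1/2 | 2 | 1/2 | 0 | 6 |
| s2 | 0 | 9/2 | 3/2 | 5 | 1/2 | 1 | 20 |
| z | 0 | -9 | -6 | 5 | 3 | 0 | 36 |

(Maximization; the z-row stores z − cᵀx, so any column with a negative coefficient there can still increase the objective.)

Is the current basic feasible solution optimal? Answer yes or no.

no

Column x2 has objective-row coefficient -9, which is negative; an improving pivot exists, so not yet optimal.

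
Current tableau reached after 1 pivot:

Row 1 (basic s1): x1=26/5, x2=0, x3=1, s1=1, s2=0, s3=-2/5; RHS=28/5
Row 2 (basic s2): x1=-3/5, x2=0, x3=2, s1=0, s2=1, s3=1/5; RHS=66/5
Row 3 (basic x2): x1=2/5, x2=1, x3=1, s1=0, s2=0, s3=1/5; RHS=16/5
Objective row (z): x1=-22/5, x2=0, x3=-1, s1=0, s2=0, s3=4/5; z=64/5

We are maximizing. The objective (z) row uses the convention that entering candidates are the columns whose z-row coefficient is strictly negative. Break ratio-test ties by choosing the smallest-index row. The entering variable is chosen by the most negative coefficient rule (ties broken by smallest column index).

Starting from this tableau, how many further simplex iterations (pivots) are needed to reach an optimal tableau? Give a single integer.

2

pivot: x1 in, s1 out → z = 228/13
pivot: x3 in, x2 out → z = 18
No improving column remains; optimal.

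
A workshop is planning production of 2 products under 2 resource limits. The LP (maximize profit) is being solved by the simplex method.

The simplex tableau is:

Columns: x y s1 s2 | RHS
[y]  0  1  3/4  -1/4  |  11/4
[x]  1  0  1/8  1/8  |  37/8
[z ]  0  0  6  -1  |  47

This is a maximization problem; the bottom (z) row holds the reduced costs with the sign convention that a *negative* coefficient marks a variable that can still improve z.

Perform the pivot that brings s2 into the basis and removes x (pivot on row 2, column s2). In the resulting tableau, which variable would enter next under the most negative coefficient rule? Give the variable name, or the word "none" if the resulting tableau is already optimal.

none

Pivot element 1/8. New z-row = old z-row − (-1)·(row 2/(1/8)).
Updated z-row coefficients: x: 8, y: 0, s1: 7, s2: 0.
No coefficient is strictly negative; the tableau after this pivot is optimal.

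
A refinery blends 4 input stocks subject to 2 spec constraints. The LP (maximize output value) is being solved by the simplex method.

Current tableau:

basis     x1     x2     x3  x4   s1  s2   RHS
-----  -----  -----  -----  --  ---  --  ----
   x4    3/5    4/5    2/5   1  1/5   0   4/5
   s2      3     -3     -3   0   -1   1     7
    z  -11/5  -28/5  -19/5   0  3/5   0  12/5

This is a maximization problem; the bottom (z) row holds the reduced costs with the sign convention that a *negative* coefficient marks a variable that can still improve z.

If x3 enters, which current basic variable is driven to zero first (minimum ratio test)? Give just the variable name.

x4

Ratios: row 1 (x4): (4/5)/(2/5) = 2; row 2 (s2): entry -3 ≤ 0, skip.
Minimum ratio 2 is in the x4 row, so x4 leaves.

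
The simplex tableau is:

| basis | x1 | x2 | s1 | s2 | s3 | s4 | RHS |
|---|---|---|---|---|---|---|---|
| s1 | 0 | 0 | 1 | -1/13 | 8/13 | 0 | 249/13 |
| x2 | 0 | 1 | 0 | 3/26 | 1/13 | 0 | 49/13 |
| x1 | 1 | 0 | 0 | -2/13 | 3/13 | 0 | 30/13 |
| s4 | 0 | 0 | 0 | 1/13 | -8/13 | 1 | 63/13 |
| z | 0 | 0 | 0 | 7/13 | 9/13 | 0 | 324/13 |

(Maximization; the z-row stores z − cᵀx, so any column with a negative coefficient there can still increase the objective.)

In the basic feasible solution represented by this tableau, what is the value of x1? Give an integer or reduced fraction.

x1 is basic (row 3); its value is the RHS of that row: 30/13.

30/13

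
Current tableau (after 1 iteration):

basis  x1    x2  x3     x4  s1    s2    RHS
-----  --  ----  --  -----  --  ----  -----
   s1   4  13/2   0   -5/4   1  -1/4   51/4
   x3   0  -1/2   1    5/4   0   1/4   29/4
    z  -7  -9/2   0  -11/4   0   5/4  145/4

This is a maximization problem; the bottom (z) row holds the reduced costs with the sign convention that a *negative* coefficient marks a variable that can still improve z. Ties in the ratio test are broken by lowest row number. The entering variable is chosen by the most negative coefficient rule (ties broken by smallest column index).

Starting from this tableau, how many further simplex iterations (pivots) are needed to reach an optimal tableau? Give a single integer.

2

pivot: x1 in, s1 out → z = 937/16
pivot: x4 in, x3 out → z = 436/5
No improving column remains; optimal.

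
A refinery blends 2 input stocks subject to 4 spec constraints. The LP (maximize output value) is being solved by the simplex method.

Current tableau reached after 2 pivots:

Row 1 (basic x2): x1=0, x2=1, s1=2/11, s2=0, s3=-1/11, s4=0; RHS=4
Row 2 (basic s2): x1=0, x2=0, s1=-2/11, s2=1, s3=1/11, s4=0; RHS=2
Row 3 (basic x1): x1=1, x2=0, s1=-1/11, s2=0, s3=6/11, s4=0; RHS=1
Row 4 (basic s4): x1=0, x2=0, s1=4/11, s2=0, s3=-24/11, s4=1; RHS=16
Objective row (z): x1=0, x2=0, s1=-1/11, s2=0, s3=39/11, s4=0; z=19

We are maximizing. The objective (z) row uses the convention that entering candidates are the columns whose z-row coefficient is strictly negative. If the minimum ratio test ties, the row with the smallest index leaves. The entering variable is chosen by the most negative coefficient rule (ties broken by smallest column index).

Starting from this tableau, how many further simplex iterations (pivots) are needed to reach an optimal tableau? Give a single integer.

1

pivot: s1 in, x2 out → z = 21
No improving column remains; optimal.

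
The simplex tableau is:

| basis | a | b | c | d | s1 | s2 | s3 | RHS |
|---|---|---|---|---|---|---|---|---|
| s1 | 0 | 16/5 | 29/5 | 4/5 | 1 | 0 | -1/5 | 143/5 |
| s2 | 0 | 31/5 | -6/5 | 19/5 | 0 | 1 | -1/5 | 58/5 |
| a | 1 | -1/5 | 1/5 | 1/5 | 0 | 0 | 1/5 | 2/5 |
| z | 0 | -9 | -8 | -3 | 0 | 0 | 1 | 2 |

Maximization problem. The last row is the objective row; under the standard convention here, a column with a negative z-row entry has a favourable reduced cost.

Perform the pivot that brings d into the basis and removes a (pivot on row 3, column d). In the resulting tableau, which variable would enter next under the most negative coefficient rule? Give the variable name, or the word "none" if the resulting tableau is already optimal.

b

Pivot element 1/5. New z-row = old z-row − (-3)·(row 3/(1/5)).
Updated z-row coefficients: a: 15, b: -12, c: -5, d: 0, s1: 0, s2: 0, s3: 4.
The most negative is -12 in column b, so b would enter next.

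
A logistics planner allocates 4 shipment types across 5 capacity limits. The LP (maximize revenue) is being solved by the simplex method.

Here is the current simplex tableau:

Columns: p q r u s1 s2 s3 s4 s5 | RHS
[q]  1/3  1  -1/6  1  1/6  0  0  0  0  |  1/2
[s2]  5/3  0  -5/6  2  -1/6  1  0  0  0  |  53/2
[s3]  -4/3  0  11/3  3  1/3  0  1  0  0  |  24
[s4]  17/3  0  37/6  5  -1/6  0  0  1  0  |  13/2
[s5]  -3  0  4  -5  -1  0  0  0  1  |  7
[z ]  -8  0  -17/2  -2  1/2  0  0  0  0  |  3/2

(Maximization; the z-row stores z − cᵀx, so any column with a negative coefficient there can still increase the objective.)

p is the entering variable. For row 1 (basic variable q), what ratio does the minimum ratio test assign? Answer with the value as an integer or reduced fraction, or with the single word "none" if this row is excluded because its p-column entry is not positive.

Ratio = RHS / (p entry) = (1/2) / (1/3) = 3/2.

3/2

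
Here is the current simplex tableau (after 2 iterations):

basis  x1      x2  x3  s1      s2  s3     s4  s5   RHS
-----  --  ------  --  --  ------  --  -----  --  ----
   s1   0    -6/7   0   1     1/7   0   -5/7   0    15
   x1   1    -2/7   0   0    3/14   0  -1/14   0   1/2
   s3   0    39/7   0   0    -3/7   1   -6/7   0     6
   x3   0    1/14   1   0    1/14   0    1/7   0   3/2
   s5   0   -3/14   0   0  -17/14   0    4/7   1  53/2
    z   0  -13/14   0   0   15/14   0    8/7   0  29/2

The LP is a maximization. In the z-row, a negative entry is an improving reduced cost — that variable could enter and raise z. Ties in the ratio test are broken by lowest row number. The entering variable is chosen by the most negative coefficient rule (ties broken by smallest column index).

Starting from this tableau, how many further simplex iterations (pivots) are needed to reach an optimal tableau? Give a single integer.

1

pivot: x2 in, s3 out → z = 31/2
No improving column remains; optimal.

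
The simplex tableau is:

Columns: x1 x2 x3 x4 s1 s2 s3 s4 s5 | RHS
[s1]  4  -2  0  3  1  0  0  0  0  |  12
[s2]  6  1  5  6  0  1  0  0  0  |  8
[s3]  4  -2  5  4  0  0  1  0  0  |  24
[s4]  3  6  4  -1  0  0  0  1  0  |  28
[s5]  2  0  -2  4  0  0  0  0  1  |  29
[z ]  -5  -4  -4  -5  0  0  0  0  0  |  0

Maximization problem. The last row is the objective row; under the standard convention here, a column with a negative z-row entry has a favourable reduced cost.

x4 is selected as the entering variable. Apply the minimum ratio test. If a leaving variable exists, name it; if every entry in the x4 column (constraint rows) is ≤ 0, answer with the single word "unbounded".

Ratios: row 1 (s1): 12/3 = 4; row 2 (s2): 8/6 = 4/3; row 3 (s3): 24/4 = 6; row 4 (s4): entry -1 ≤ 0, skip; row 5 (s5): 29/4 = 29/4.
Minimum ratio is in the s2 row, so s2 leaves.

s2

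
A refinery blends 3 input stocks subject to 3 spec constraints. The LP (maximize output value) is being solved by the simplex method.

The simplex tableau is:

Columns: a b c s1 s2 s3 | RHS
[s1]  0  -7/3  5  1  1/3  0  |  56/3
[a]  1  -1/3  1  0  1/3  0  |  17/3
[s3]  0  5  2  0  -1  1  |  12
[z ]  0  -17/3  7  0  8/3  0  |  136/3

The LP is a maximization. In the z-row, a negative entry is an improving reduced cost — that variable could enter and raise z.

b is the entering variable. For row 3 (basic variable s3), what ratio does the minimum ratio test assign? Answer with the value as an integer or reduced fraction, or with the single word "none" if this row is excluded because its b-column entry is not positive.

12/5

Ratio = RHS / (b entry) = 12 / 5 = 12/5.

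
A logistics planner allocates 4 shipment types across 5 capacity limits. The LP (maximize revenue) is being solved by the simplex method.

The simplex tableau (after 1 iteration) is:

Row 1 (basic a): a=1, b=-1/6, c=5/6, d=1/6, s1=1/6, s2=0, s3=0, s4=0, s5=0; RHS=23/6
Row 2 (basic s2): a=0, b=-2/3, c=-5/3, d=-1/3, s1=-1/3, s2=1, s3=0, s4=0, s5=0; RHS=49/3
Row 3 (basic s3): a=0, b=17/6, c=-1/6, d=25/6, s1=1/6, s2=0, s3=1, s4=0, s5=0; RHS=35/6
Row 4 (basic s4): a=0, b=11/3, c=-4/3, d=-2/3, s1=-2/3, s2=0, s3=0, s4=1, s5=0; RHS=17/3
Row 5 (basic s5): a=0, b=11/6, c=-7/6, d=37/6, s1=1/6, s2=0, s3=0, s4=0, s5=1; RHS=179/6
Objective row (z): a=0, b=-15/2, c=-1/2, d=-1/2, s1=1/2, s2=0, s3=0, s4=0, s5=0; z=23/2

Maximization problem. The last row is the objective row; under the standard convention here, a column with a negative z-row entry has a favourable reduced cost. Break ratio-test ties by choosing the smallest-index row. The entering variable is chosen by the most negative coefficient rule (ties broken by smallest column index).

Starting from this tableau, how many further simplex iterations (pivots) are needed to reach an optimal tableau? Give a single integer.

pivot: b in, s4 out → z = 254/11
pivot: c in, s3 out → z = 542/19
pivot: s4 in, a out → z = 222/7
No improving column remains; optimal.

3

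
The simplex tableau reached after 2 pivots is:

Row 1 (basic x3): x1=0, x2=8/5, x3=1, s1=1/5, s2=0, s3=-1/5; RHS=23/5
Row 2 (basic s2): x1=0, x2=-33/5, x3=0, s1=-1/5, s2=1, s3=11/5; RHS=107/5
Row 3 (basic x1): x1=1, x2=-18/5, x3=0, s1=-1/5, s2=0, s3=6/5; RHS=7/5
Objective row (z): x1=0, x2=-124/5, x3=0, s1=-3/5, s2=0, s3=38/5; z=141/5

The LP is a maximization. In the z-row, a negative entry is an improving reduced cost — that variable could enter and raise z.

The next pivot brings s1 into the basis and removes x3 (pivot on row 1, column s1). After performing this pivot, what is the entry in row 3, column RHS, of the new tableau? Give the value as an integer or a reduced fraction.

Pivot element is row 1, column s1: 1/5.
Normalize row 1: new (row 1, RHS) = (23/5)/(1/5) = 23.
row 3 ← row 3 − (-1/5)·(new row 1): 7/5 − (-1/5)·23 = 6.

6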